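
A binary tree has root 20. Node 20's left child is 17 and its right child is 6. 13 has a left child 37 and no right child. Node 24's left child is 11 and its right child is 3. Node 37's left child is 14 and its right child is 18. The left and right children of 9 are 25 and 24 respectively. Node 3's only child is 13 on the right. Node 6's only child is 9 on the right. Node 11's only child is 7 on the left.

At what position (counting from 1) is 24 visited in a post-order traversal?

Post-order visits the left subtree, then the right subtree, then the node.
At 20: go left to 17.
  17 is a leaf — visit 17.
At 20: go right to 6.
  At 6: no left child.
  At 6: go right to 9.
    At 9: go left to 25.
      25 is a leaf — visit 25.
    At 9: go right to 24.
      At 24: go left to 11.
        At 11: go left to 7.
          7 is a leaf — visit 7.
        At 11: no right child.
        Visit 11.
      At 24: go right to 3.
        At 3: no left child.
        At 3: go right to 13.
          At 13: go left to 37.
            At 37: go left to 14.
              14 is a leaf — visit 14.
            At 37: go right to 18.
              18 is a leaf — visit 18.
            Visit 37.
          At 13: no right child.
          Visit 13.
        Visit 3.
      Visit 24.
    Visit 9.
  Visit 6.
Visit 20.
Full post-order sequence: 17, 25, 7, 11, 14, 18, 37, 13, 3, 24, 9, 6, 20.

10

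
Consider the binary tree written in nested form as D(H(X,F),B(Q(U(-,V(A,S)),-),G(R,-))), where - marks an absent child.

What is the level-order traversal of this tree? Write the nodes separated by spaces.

D H B X F Q G U R V A S

Level-order visits nodes level by level from the root, left to right within each level.
Level 0: D
Level 1: H, B
Level 2: X, F, Q, G
Level 3: U, R
Level 4: V
Level 5: A, S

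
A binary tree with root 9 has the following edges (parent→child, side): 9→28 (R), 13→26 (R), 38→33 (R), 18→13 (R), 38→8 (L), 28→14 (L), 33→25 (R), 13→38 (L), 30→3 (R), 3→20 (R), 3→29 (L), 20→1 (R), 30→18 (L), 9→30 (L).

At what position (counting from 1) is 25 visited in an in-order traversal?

5

In-order visits the left subtree, then the node, then the right subtree.
At 9: go left to 30.
  At 30: go left to 18.
    At 18: no left child.
    Visit 18.
    At 18: go right to 13.
      At 13: go left to 38.
        At 38: go left to 8.
          8 is a leaf — visit 8.
        Visit 38.
        At 38: go right to 33.
          At 33: no left child.
          Visit 33.
          At 33: go right to 25.
            25 is a leaf — visit 25.
      Visit 13.
      At 13: go right to 26.
        26 is a leaf — visit 26.
  Visit 30.
  At 30: go right to 3.
    At 3: go left to 29.
      29 is a leaf — visit 29.
    Visit 3.
    At 3: go right to 20.
      At 20: no left child.
      Visit 20.
      At 20: go right to 1.
        1 is a leaf — visit 1.
Visit 9.
At 9: go right to 28.
  At 28: go left to 14.
    14 is a leaf — visit 14.
  Visit 28.
  At 28: no right child.
Full in-order sequence: 18, 8, 38, 33, 25, 13, 26, 30, 29, 3, 20, 1, 9, 14, 28.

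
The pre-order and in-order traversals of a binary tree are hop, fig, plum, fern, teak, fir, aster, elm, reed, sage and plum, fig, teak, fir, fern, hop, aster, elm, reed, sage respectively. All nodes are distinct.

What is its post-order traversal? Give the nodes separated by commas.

plum, fir, teak, fern, fig, sage, reed, elm, aster, hop

The first element of pre-order is the root; it splits in-order into left and right subtrees.
Root hop: left subtree has 5 nodes {plum, fig, teak, fir, fern}, right has 4 {aster, elm, reed, sage}.
  Root fig: left subtree has 1 node {plum}, right has 3 {teak, fir, fern}.
    Root fern: left subtree has 2 nodes {teak, fir}, right has 0 { }.
      Root teak: left subtree has 0 nodes { }, right has 1 {fir}.
  Root aster: left subtree has 0 nodes { }, right has 3 {elm, reed, sage}.
    Root elm: left subtree has 0 nodes { }, right has 2 {reed, sage}.
      Root reed: left subtree has 0 nodes { }, right has 1 {sage}.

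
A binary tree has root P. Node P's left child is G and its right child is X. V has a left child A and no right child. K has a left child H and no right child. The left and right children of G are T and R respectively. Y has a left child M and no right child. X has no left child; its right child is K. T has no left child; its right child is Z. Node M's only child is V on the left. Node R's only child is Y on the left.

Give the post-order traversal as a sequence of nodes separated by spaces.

Z T A V M Y R G H K X P

Post-order visits the left subtree, then the right subtree, then the node.
At P: go left to G.
  At G: go left to T.
    At T: no left child.
    At T: go right to Z.
      Z is a leaf — visit Z.
    Visit T.
  At G: go right to R.
    At R: go left to Y.
      At Y: go left to M.
        At M: go left to V.
          At V: go left to A.
            A is a leaf — visit A.
          At V: no right child.
          Visit V.
        At M: no right child.
        Visit M.
      At Y: no right child.
      Visit Y.
    At R: no right child.
    Visit R.
  Visit G.
At P: go right to X.
  At X: no left child.
  At X: go right to K.
    At K: go left to H.
      H is a leaf — visit H.
    At K: no right child.
    Visit K.
  Visit X.
Visit P.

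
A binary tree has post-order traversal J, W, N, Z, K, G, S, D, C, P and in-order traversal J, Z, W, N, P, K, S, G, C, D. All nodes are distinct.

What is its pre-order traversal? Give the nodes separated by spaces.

P Z J N W C S K G D

The last element of post-order is the root; it splits in-order into left and right subtrees.
Root P: left subtree has 4 nodes {J, Z, W, N}, right has 5 {K, S, G, C, D}.
  Root Z: left subtree has 1 node {J}, right has 2 {W, N}.
    Root N: left subtree has 1 node {W}, right has 0 { }.
  Root C: left subtree has 3 nodes {K, S, G}, right has 1 {D}.
    Root S: left subtree has 1 node {K}, right has 1 {G}.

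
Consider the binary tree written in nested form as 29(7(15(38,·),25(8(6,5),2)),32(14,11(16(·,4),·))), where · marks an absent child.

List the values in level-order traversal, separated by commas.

29, 7, 32, 15, 25, 14, 11, 38, 8, 2, 16, 6, 5, 4

Level-order visits nodes level by level from the root, left to right within each level.
Level 0: 29
Level 1: 7, 32
Level 2: 15, 25, 14, 11
Level 3: 38, 8, 2, 16
Level 4: 6, 5, 4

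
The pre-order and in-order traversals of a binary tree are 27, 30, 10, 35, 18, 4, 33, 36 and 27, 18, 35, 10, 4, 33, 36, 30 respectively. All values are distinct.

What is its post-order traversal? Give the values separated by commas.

The first element of pre-order is the root; it splits in-order into left and right subtrees.
Root 27: left subtree has 0 nodes { }, right has 7 {18, 35, 10, 4, 33, 36, 30}.
  Root 30: left subtree has 6 nodes {18, 35, 10, 4, 33, 36}, right has 0 { }.
    Root 10: left subtree has 2 nodes {18, 35}, right has 3 {4, 33, 36}.
      Root 35: left subtree has 1 node {18}, right has 0 { }.
      Root 4: left subtree has 0 nodes { }, right has 2 {33, 36}.
        Root 33: left subtree has 0 nodes { }, right has 1 {36}.

18, 35, 36, 33, 4, 10, 30, 27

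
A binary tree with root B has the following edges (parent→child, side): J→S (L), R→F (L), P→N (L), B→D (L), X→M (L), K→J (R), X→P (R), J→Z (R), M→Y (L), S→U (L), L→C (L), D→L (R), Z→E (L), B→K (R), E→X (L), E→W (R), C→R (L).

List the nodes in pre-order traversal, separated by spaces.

Pre-order visits the node, then its left subtree, then its right subtree.
Visit B.
At B: go left to D.
  Visit D.
  At D: no left child.
  At D: go right to L.
    Visit L.
    At L: go left to C.
      Visit C.
      At C: go left to R.
        Visit R.
        At R: go left to F.
          F is a leaf — visit F.
        At R: no right child.
      At C: no right child.
    At L: no right child.
At B: go right to K.
  Visit K.
  At K: no left child.
  At K: go right to J.
    Visit J.
    At J: go left to S.
      Visit S.
      At S: go left to U.
        U is a leaf — visit U.
      At S: no right child.
    At J: go right to Z.
      Visit Z.
      At Z: go left to E.
        Visit E.
        At E: go left to X.
          Visit X.
          At X: go left to M.
            Visit M.
            At M: go left to Y.
              Y is a leaf — visit Y.
            At M: no right child.
          At X: go right to P.
            Visit P.
            At P: go left to N.
              N is a leaf — visit N.
            At P: no right child.
        At E: go right to W.
          W is a leaf — visit W.
      At Z: no right child.

B D L C R F K J S U Z E X M Y P N W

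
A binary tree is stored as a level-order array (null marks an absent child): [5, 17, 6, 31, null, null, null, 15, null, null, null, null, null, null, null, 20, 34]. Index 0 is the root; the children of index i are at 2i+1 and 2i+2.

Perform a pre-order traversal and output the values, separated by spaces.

Pre-order visits the node, then its left subtree, then its right subtree.
Visit 5.
At 5: go left to 17.
  Visit 17.
  At 17: go left to 31.
    Visit 31.
    At 31: go left to 15.
      Visit 15.
      At 15: go left to 20.
        20 is a leaf — visit 20.
      At 15: go right to 34.
        34 is a leaf — visit 34.
    At 31: no right child.
  At 17: no right child.
At 5: go right to 6.
  6 is a leaf — visit 6.

5 17 31 15 20 34 6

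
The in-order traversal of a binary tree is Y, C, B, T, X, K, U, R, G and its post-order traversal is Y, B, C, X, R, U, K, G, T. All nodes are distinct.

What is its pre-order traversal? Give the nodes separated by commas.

T, C, Y, B, G, K, X, U, R

The last element of post-order is the root; it splits in-order into left and right subtrees.
Root T: left subtree has 3 nodes {Y, C, B}, right has 5 {X, K, U, R, G}.
  Root C: left subtree has 1 node {Y}, right has 1 {B}.
  Root G: left subtree has 4 nodes {X, K, U, R}, right has 0 { }.
    Root K: left subtree has 1 node {X}, right has 2 {U, R}.
      Root U: left subtree has 0 nodes { }, right has 1 {R}.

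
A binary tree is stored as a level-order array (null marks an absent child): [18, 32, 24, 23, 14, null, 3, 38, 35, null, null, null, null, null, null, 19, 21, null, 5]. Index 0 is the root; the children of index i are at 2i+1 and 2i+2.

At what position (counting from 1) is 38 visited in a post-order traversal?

3

Post-order visits the left subtree, then the right subtree, then the node.
At 18: go left to 32.
  At 32: go left to 23.
    At 23: go left to 38.
      At 38: go left to 19.
        19 is a leaf — visit 19.
      At 38: go right to 21.
        21 is a leaf — visit 21.
      Visit 38.
    At 23: go right to 35.
      At 35: no left child.
      At 35: go right to 5.
        5 is a leaf — visit 5.
      Visit 35.
    Visit 23.
  At 32: go right to 14.
    14 is a leaf — visit 14.
  Visit 32.
At 18: go right to 24.
  At 24: no left child.
  At 24: go right to 3.
    3 is a leaf — visit 3.
  Visit 24.
Visit 18.
Full post-order sequence: 19, 21, 38, 5, 35, 23, 14, 32, 3, 24, 18.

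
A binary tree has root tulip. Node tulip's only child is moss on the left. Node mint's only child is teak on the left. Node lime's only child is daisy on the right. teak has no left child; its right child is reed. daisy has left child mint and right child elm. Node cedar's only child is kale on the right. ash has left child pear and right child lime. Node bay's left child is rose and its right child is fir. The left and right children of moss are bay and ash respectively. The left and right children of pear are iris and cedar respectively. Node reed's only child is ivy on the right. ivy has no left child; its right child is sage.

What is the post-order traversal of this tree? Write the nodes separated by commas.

rose, fir, bay, iris, kale, cedar, pear, sage, ivy, reed, teak, mint, elm, daisy, lime, ash, moss, tulip

Post-order visits the left subtree, then the right subtree, then the node.
At tulip: go left to moss.
  At moss: go left to bay.
    At bay: go left to rose.
      rose is a leaf — visit rose.
    At bay: go right to fir.
      fir is a leaf — visit fir.
    Visit bay.
  At moss: go right to ash.
    At ash: go left to pear.
      At pear: go left to iris.
        iris is a leaf — visit iris.
      At pear: go right to cedar.
        At cedar: no left child.
        At cedar: go right to kale.
          kale is a leaf — visit kale.
        Visit cedar.
      Visit pear.
    At ash: go right to lime.
      At lime: no left child.
      At lime: go right to daisy.
        At daisy: go left to mint.
          At mint: go left to teak.
            At teak: no left child.
            At teak: go right to reed.
              At reed: no left child.
              At reed: go right to ivy.
                At ivy: no left child.
                At ivy: go right to sage.
                  sage is a leaf — visit sage.
                Visit ivy.
              Visit reed.
            Visit teak.
          At mint: no right child.
          Visit mint.
        At daisy: go right to elm.
          elm is a leaf — visit elm.
        Visit daisy.
      Visit lime.
    Visit ash.
  Visit moss.
At tulip: no right child.
Visit tulip.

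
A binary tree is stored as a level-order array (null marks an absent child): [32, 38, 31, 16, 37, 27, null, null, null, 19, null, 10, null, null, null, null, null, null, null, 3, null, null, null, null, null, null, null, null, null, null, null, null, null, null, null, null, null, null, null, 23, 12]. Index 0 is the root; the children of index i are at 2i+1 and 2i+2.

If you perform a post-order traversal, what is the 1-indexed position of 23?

2

Post-order visits the left subtree, then the right subtree, then the node.
At 32: go left to 38.
  At 38: go left to 16.
    16 is a leaf — visit 16.
  At 38: go right to 37.
    At 37: go left to 19.
      At 19: go left to 3.
        At 3: go left to 23.
          23 is a leaf — visit 23.
        At 3: go right to 12.
          12 is a leaf — visit 12.
        Visit 3.
      At 19: no right child.
      Visit 19.
    At 37: no right child.
    Visit 37.
  Visit 38.
At 32: go right to 31.
  At 31: go left to 27.
    At 27: go left to 10.
      10 is a leaf — visit 10.
    At 27: no right child.
    Visit 27.
  At 31: no right child.
  Visit 31.
Visit 32.
Full post-order sequence: 16, 23, 12, 3, 19, 37, 38, 10, 27, 31, 32.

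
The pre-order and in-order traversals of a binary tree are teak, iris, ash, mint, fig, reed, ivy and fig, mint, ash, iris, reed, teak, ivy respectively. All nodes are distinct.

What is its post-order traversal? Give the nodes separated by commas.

The first element of pre-order is the root; it splits in-order into left and right subtrees.
Root teak: left subtree has 5 nodes {fig, mint, ash, iris, reed}, right has 1 {ivy}.
  Root iris: left subtree has 3 nodes {fig, mint, ash}, right has 1 {reed}.
    Root ash: left subtree has 2 nodes {fig, mint}, right has 0 { }.
      Root mint: left subtree has 1 node {fig}, right has 0 { }.

fig, mint, ash, reed, iris, ivy, teak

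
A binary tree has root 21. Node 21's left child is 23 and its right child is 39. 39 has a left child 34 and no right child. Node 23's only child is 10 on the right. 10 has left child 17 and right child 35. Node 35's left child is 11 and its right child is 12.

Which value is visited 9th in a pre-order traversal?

34

Pre-order visits the node, then its left subtree, then its right subtree.
Visit 21.
At 21: go left to 23.
  Visit 23.
  At 23: no left child.
  At 23: go right to 10.
    Visit 10.
    At 10: go left to 17.
      17 is a leaf — visit 17.
    At 10: go right to 35.
      Visit 35.
      At 35: go left to 11.
        11 is a leaf — visit 11.
      At 35: go right to 12.
        12 is a leaf — visit 12.
At 21: go right to 39.
  Visit 39.
  At 39: go left to 34.
    34 is a leaf — visit 34.
  At 39: no right child.
Full pre-order sequence: 21, 23, 10, 17, 35, 11, 12, 39, 34.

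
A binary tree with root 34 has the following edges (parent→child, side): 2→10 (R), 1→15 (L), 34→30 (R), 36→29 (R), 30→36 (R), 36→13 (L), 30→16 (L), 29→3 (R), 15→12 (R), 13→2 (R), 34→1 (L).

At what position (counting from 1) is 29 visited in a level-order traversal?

9

Level-order visits nodes level by level from the root, left to right within each level.
Level 0: 34
Level 1: 1, 30
Level 2: 15, 16, 36
Level 3: 12, 13, 29
Level 4: 2, 3
Level 5: 10
Full level-order sequence: 34, 1, 30, 15, 16, 36, 12, 13, 29, 2, 3, 10.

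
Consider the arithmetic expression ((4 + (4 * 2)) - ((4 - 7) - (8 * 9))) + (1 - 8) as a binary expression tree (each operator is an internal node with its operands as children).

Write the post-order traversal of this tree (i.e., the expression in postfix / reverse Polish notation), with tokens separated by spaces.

4 4 2 * + 4 7 - 8 9 * - - 1 8 - +

Post-order on an expression tree gives postfix notation: for each operator, emit left operand, right operand, then the operator.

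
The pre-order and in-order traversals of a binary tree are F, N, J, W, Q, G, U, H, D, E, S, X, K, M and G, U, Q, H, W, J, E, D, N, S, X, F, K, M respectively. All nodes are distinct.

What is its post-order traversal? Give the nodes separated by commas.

The first element of pre-order is the root; it splits in-order into left and right subtrees.
Root F: left subtree has 11 nodes {G, U, Q, H, W, J, E, D, N, S, X}, right has 2 {K, M}.
  Root N: left subtree has 8 nodes {G, U, Q, H, W, J, E, D}, right has 2 {S, X}.
    Root J: left subtree has 5 nodes {G, U, Q, H, W}, right has 2 {E, D}.
      Root W: left subtree has 4 nodes {G, U, Q, H}, right has 0 { }.
        Root Q: left subtree has 2 nodes {G, U}, right has 1 {H}.
          Root G: left subtree has 0 nodes { }, right has 1 {U}.
      Root D: left subtree has 1 node {E}, right has 0 { }.
    Root S: left subtree has 0 nodes { }, right has 1 {X}.
  Root K: left subtree has 0 nodes { }, right has 1 {M}.

U, G, H, Q, W, E, D, J, X, S, N, M, K, F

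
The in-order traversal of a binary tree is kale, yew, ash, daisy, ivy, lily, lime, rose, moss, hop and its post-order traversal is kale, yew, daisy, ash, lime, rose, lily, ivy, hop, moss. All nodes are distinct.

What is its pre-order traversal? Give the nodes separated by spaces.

The last element of post-order is the root; it splits in-order into left and right subtrees.
Root moss: left subtree has 8 nodes {kale, yew, ash, daisy, ivy, lily, lime, rose}, right has 1 {hop}.
  Root ivy: left subtree has 4 nodes {kale, yew, ash, daisy}, right has 3 {lily, lime, rose}.
    Root ash: left subtree has 2 nodes {kale, yew}, right has 1 {daisy}.
      Root yew: left subtree has 1 node {kale}, right has 0 { }.
    Root lily: left subtree has 0 nodes { }, right has 2 {lime, rose}.
      Root rose: left subtree has 1 node {lime}, right has 0 { }.

moss ivy ash yew kale daisy lily rose lime hop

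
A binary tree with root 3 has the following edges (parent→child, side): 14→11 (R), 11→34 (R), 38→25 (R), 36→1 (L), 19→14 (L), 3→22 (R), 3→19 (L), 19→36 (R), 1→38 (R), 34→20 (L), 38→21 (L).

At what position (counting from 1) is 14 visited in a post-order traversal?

Post-order visits the left subtree, then the right subtree, then the node.
At 3: go left to 19.
  At 19: go left to 14.
    At 14: no left child.
    At 14: go right to 11.
      At 11: no left child.
      At 11: go right to 34.
        At 34: go left to 20.
          20 is a leaf — visit 20.
        At 34: no right child.
        Visit 34.
      Visit 11.
    Visit 14.
  At 19: go right to 36.
    At 36: go left to 1.
      At 1: no left child.
      At 1: go right to 38.
        At 38: go left to 21.
          21 is a leaf — visit 21.
        At 38: go right to 25.
          25 is a leaf — visit 25.
        Visit 38.
      Visit 1.
    At 36: no right child.
    Visit 36.
  Visit 19.
At 3: go right to 22.
  22 is a leaf — visit 22.
Visit 3.
Full post-order sequence: 20, 34, 11, 14, 21, 25, 38, 1, 36, 19, 22, 3.

4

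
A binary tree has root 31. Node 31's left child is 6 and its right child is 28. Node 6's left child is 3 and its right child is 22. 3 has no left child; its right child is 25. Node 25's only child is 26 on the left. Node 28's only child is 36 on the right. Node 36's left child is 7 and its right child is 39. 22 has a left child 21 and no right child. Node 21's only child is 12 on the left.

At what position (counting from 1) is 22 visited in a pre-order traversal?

6

Pre-order visits the node, then its left subtree, then its right subtree.
Visit 31.
At 31: go left to 6.
  Visit 6.
  At 6: go left to 3.
    Visit 3.
    At 3: no left child.
    At 3: go right to 25.
      Visit 25.
      At 25: go left to 26.
        26 is a leaf — visit 26.
      At 25: no right child.
  At 6: go right to 22.
    Visit 22.
    At 22: go left to 21.
      Visit 21.
      At 21: go left to 12.
        12 is a leaf — visit 12.
      At 21: no right child.
    At 22: no right child.
At 31: go right to 28.
  Visit 28.
  At 28: no left child.
  At 28: go right to 36.
    Visit 36.
    At 36: go left to 7.
      7 is a leaf — visit 7.
    At 36: go right to 39.
      39 is a leaf — visit 39.
Full pre-order sequence: 31, 6, 3, 25, 26, 22, 21, 12, 28, 36, 7, 39.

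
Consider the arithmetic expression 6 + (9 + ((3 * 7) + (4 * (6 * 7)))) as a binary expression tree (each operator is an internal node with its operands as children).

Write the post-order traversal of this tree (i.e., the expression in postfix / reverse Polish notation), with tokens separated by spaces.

Post-order on an expression tree gives postfix notation: for each operator, emit left operand, right operand, then the operator.

6 9 3 7 * 4 6 7 * * + + +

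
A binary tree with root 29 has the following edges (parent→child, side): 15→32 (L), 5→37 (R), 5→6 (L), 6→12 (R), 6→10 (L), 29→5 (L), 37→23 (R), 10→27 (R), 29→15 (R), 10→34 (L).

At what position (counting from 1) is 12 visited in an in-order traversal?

5

In-order visits the left subtree, then the node, then the right subtree.
At 29: go left to 5.
  At 5: go left to 6.
    At 6: go left to 10.
      At 10: go left to 34.
        34 is a leaf — visit 34.
      Visit 10.
      At 10: go right to 27.
        27 is a leaf — visit 27.
    Visit 6.
    At 6: go right to 12.
      12 is a leaf — visit 12.
  Visit 5.
  At 5: go right to 37.
    At 37: no left child.
    Visit 37.
    At 37: go right to 23.
      23 is a leaf — visit 23.
Visit 29.
At 29: go right to 15.
  At 15: go left to 32.
    32 is a leaf — visit 32.
  Visit 15.
  At 15: no right child.
Full in-order sequence: 34, 10, 27, 6, 12, 5, 37, 23, 29, 32, 15.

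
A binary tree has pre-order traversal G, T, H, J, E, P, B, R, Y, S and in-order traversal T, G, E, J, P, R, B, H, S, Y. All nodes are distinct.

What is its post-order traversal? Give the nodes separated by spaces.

The first element of pre-order is the root; it splits in-order into left and right subtrees.
Root G: left subtree has 1 node {T}, right has 8 {E, J, P, R, B, H, S, Y}.
  Root H: left subtree has 5 nodes {E, J, P, R, B}, right has 2 {S, Y}.
    Root J: left subtree has 1 node {E}, right has 3 {P, R, B}.
      Root P: left subtree has 0 nodes { }, right has 2 {R, B}.
        Root B: left subtree has 1 node {R}, right has 0 { }.
    Root Y: left subtree has 1 node {S}, right has 0 { }.

T E R B P J S Y H G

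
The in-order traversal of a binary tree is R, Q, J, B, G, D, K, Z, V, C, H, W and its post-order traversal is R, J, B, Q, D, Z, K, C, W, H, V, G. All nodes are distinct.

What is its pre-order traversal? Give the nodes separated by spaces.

The last element of post-order is the root; it splits in-order into left and right subtrees.
Root G: left subtree has 4 nodes {R, Q, J, B}, right has 7 {D, K, Z, V, C, H, W}.
  Root Q: left subtree has 1 node {R}, right has 2 {J, B}.
    Root B: left subtree has 1 node {J}, right has 0 { }.
  Root V: left subtree has 3 nodes {D, K, Z}, right has 3 {C, H, W}.
    Root K: left subtree has 1 node {D}, right has 1 {Z}.
    Root H: left subtree has 1 node {C}, right has 1 {W}.

G Q R B J V K D Z H C W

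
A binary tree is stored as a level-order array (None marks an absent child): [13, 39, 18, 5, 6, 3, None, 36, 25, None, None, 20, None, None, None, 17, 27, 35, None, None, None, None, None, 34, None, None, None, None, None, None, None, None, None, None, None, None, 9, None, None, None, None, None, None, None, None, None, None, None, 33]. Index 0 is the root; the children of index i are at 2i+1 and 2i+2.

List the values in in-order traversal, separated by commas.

17, 36, 27, 5, 35, 9, 25, 39, 6, 13, 34, 33, 20, 3, 18

In-order visits the left subtree, then the node, then the right subtree.
At 13: go left to 39.
  At 39: go left to 5.
    At 5: go left to 36.
      At 36: go left to 17.
        17 is a leaf — visit 17.
      Visit 36.
      At 36: go right to 27.
        27 is a leaf — visit 27.
    Visit 5.
    At 5: go right to 25.
      At 25: go left to 35.
        At 35: no left child.
        Visit 35.
        At 35: go right to 9.
          9 is a leaf — visit 9.
      Visit 25.
      At 25: no right child.
  Visit 39.
  At 39: go right to 6.
    6 is a leaf — visit 6.
Visit 13.
At 13: go right to 18.
  At 18: go left to 3.
    At 3: go left to 20.
      At 20: go left to 34.
        At 34: no left child.
        Visit 34.
        At 34: go right to 33.
          33 is a leaf — visit 33.
      Visit 20.
      At 20: no right child.
    Visit 3.
    At 3: no right child.
  Visit 18.
  At 18: no right child.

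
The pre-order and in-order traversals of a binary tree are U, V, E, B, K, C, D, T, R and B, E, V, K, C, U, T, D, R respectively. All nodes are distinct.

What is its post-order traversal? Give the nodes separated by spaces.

B E C K V T R D U

The first element of pre-order is the root; it splits in-order into left and right subtrees.
Root U: left subtree has 5 nodes {B, E, V, K, C}, right has 3 {T, D, R}.
  Root V: left subtree has 2 nodes {B, E}, right has 2 {K, C}.
    Root E: left subtree has 1 node {B}, right has 0 { }.
    Root K: left subtree has 0 nodes { }, right has 1 {C}.
  Root D: left subtree has 1 node {T}, right has 1 {R}.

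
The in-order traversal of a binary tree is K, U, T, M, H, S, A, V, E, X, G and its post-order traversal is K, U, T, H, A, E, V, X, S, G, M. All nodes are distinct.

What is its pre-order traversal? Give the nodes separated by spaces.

M T U K G S H X V A E

The last element of post-order is the root; it splits in-order into left and right subtrees.
Root M: left subtree has 3 nodes {K, U, T}, right has 7 {H, S, A, V, E, X, G}.
  Root T: left subtree has 2 nodes {K, U}, right has 0 { }.
    Root U: left subtree has 1 node {K}, right has 0 { }.
  Root G: left subtree has 6 nodes {H, S, A, V, E, X}, right has 0 { }.
    Root S: left subtree has 1 node {H}, right has 4 {A, V, E, X}.
      Root X: left subtree has 3 nodes {A, V, E}, right has 0 { }.
        Root V: left subtree has 1 node {A}, right has 1 {E}.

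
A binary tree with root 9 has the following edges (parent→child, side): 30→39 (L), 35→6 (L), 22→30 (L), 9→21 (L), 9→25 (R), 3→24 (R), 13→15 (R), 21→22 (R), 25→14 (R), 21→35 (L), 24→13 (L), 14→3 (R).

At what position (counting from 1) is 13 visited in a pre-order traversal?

Pre-order visits the node, then its left subtree, then its right subtree.
Visit 9.
At 9: go left to 21.
  Visit 21.
  At 21: go left to 35.
    Visit 35.
    At 35: go left to 6.
      6 is a leaf — visit 6.
    At 35: no right child.
  At 21: go right to 22.
    Visit 22.
    At 22: go left to 30.
      Visit 30.
      At 30: go left to 39.
        39 is a leaf — visit 39.
      At 30: no right child.
    At 22: no right child.
At 9: go right to 25.
  Visit 25.
  At 25: no left child.
  At 25: go right to 14.
    Visit 14.
    At 14: no left child.
    At 14: go right to 3.
      Visit 3.
      At 3: no left child.
      At 3: go right to 24.
        Visit 24.
        At 24: go left to 13.
          Visit 13.
          At 13: no left child.
          At 13: go right to 15.
            15 is a leaf — visit 15.
        At 24: no right child.
Full pre-order sequence: 9, 21, 35, 6, 22, 30, 39, 25, 14, 3, 24, 13, 15.

12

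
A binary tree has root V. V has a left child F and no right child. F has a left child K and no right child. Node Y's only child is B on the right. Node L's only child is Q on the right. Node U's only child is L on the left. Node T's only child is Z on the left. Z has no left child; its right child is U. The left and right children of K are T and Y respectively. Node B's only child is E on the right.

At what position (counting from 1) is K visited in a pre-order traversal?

3

Pre-order visits the node, then its left subtree, then its right subtree.
Visit V.
At V: go left to F.
  Visit F.
  At F: go left to K.
    Visit K.
    At K: go left to T.
      Visit T.
      At T: go left to Z.
        Visit Z.
        At Z: no left child.
        At Z: go right to U.
          Visit U.
          At U: go left to L.
            Visit L.
            At L: no left child.
            At L: go right to Q.
              Q is a leaf — visit Q.
          At U: no right child.
      At T: no right child.
    At K: go right to Y.
      Visit Y.
      At Y: no left child.
      At Y: go right to B.
        Visit B.
        At B: no left child.
        At B: go right to E.
          E is a leaf — visit E.
  At F: no right child.
At V: no right child.
Full pre-order sequence: V, F, K, T, Z, U, L, Q, Y, B, E.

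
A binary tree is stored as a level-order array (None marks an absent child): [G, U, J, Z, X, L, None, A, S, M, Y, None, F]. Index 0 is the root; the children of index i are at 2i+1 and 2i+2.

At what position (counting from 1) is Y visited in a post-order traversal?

5

Post-order visits the left subtree, then the right subtree, then the node.
At G: go left to U.
  At U: go left to Z.
    At Z: go left to A.
      A is a leaf — visit A.
    At Z: go right to S.
      S is a leaf — visit S.
    Visit Z.
  At U: go right to X.
    At X: go left to M.
      M is a leaf — visit M.
    At X: go right to Y.
      Y is a leaf — visit Y.
    Visit X.
  Visit U.
At G: go right to J.
  At J: go left to L.
    At L: no left child.
    At L: go right to F.
      F is a leaf — visit F.
    Visit L.
  At J: no right child.
  Visit J.
Visit G.
Full post-order sequence: A, S, Z, M, Y, X, U, F, L, J, G.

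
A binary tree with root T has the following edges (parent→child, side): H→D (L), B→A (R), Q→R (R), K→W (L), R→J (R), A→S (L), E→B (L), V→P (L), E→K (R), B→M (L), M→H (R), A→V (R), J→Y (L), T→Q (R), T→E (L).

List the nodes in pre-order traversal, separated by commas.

T, E, B, M, H, D, A, S, V, P, K, W, Q, R, J, Y

Pre-order visits the node, then its left subtree, then its right subtree.
Visit T.
At T: go left to E.
  Visit E.
  At E: go left to B.
    Visit B.
    At B: go left to M.
      Visit M.
      At M: no left child.
      At M: go right to H.
        Visit H.
        At H: go left to D.
          D is a leaf — visit D.
        At H: no right child.
    At B: go right to A.
      Visit A.
      At A: go left to S.
        S is a leaf — visit S.
      At A: go right to V.
        Visit V.
        At V: go left to P.
          P is a leaf — visit P.
        At V: no right child.
  At E: go right to K.
    Visit K.
    At K: go left to W.
      W is a leaf — visit W.
    At K: no right child.
At T: go right to Q.
  Visit Q.
  At Q: no left child.
  At Q: go right to R.
    Visit R.
    At R: no left child.
    At R: go right to J.
      Visit J.
      At J: go left to Y.
        Y is a leaf — visit Y.
      At J: no right child.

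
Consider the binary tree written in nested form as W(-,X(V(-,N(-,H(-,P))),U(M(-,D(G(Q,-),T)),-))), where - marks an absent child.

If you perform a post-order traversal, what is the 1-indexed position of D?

8

Post-order visits the left subtree, then the right subtree, then the node.
At W: no left child.
At W: go right to X.
  At X: go left to V.
    At V: no left child.
    At V: go right to N.
      At N: no left child.
      At N: go right to H.
        At H: no left child.
        At H: go right to P.
          P is a leaf — visit P.
        Visit H.
      Visit N.
    Visit V.
  At X: go right to U.
    At U: go left to M.
      At M: no left child.
      At M: go right to D.
        At D: go left to G.
          At G: go left to Q.
            Q is a leaf — visit Q.
          At G: no right child.
          Visit G.
        At D: go right to T.
          T is a leaf — visit T.
        Visit D.
      Visit M.
    At U: no right child.
    Visit U.
  Visit X.
Visit W.
Full post-order sequence: P, H, N, V, Q, G, T, D, M, U, X, W.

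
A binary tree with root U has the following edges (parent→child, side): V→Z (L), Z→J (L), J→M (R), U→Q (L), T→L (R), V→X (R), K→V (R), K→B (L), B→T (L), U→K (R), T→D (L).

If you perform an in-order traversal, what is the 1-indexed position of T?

In-order visits the left subtree, then the node, then the right subtree.
At U: go left to Q.
  Q is a leaf — visit Q.
Visit U.
At U: go right to K.
  At K: go left to B.
    At B: go left to T.
      At T: go left to D.
        D is a leaf — visit D.
      Visit T.
      At T: go right to L.
        L is a leaf — visit L.
    Visit B.
    At B: no right child.
  Visit K.
  At K: go right to V.
    At V: go left to Z.
      At Z: go left to J.
        At J: no left child.
        Visit J.
        At J: go right to M.
          M is a leaf — visit M.
      Visit Z.
      At Z: no right child.
    Visit V.
    At V: go right to X.
      X is a leaf — visit X.
Full in-order sequence: Q, U, D, T, L, B, K, J, M, Z, V, X.

4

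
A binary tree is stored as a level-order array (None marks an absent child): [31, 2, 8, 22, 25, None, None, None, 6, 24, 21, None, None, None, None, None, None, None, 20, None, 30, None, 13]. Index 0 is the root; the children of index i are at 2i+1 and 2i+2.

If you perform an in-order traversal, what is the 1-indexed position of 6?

In-order visits the left subtree, then the node, then the right subtree.
At 31: go left to 2.
  At 2: go left to 22.
    At 22: no left child.
    Visit 22.
    At 22: go right to 6.
      At 6: no left child.
      Visit 6.
      At 6: go right to 20.
        20 is a leaf — visit 20.
  Visit 2.
  At 2: go right to 25.
    At 25: go left to 24.
      At 24: no left child.
      Visit 24.
      At 24: go right to 30.
        30 is a leaf — visit 30.
    Visit 25.
    At 25: go right to 21.
      At 21: no left child.
      Visit 21.
      At 21: go right to 13.
        13 is a leaf — visit 13.
Visit 31.
At 31: go right to 8.
  8 is a leaf — visit 8.
Full in-order sequence: 22, 6, 20, 2, 24, 30, 25, 21, 13, 31, 8.

2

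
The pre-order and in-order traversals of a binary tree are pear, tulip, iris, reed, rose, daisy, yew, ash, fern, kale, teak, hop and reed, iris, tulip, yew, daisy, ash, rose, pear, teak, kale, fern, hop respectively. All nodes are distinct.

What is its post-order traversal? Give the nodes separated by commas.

The first element of pre-order is the root; it splits in-order into left and right subtrees.
Root pear: left subtree has 7 nodes {reed, iris, tulip, yew, daisy, ash, rose}, right has 4 {teak, kale, fern, hop}.
  Root tulip: left subtree has 2 nodes {reed, iris}, right has 4 {yew, daisy, ash, rose}.
    Root iris: left subtree has 1 node {reed}, right has 0 { }.
    Root rose: left subtree has 3 nodes {yew, daisy, ash}, right has 0 { }.
      Root daisy: left subtree has 1 node {yew}, right has 1 {ash}.
  Root fern: left subtree has 2 nodes {teak, kale}, right has 1 {hop}.
    Root kale: left subtree has 1 node {teak}, right has 0 { }.

reed, iris, yew, ash, daisy, rose, tulip, teak, kale, hop, fern, pear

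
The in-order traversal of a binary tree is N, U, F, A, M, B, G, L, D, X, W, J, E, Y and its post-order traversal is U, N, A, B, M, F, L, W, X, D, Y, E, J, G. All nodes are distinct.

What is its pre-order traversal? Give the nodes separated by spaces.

The last element of post-order is the root; it splits in-order into left and right subtrees.
Root G: left subtree has 6 nodes {N, U, F, A, M, B}, right has 7 {L, D, X, W, J, E, Y}.
  Root F: left subtree has 2 nodes {N, U}, right has 3 {A, M, B}.
    Root N: left subtree has 0 nodes { }, right has 1 {U}.
    Root M: left subtree has 1 node {A}, right has 1 {B}.
  Root J: left subtree has 4 nodes {L, D, X, W}, right has 2 {E, Y}.
    Root D: left subtree has 1 node {L}, right has 2 {X, W}.
      Root X: left subtree has 0 nodes { }, right has 1 {W}.
    Root E: left subtree has 0 nodes { }, right has 1 {Y}.

G F N U M A B J D L X W E Y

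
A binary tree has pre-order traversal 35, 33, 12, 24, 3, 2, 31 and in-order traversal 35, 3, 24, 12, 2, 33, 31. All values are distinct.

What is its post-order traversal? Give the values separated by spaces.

The first element of pre-order is the root; it splits in-order into left and right subtrees.
Root 35: left subtree has 0 nodes { }, right has 6 {3, 24, 12, 2, 33, 31}.
  Root 33: left subtree has 4 nodes {3, 24, 12, 2}, right has 1 {31}.
    Root 12: left subtree has 2 nodes {3, 24}, right has 1 {2}.
      Root 24: left subtree has 1 node {3}, right has 0 { }.

3 24 2 12 31 33 35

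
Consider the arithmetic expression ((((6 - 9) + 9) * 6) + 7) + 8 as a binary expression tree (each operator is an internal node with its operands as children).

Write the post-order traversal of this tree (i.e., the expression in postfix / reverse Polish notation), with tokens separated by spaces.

Post-order on an expression tree gives postfix notation: for each operator, emit left operand, right operand, then the operator.

6 9 - 9 + 6 * 7 + 8 +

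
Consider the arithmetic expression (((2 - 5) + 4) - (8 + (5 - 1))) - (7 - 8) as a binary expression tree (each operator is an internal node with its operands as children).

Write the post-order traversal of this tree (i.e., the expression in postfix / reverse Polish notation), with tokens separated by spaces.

Post-order on an expression tree gives postfix notation: for each operator, emit left operand, right operand, then the operator.

2 5 - 4 + 8 5 1 - + - 7 8 - -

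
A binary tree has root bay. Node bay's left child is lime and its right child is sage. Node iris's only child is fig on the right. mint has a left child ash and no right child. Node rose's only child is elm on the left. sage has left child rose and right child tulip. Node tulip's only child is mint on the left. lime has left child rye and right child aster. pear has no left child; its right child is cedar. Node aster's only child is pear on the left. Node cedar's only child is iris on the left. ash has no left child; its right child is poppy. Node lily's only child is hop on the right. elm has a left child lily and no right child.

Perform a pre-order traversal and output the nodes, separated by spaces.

bay lime rye aster pear cedar iris fig sage rose elm lily hop tulip mint ash poppy

Pre-order visits the node, then its left subtree, then its right subtree.
Visit bay.
At bay: go left to lime.
  Visit lime.
  At lime: go left to rye.
    rye is a leaf — visit rye.
  At lime: go right to aster.
    Visit aster.
    At aster: go left to pear.
      Visit pear.
      At pear: no left child.
      At pear: go right to cedar.
        Visit cedar.
        At cedar: go left to iris.
          Visit iris.
          At iris: no left child.
          At iris: go right to fig.
            fig is a leaf — visit fig.
        At cedar: no right child.
    At aster: no right child.
At bay: go right to sage.
  Visit sage.
  At sage: go left to rose.
    Visit rose.
    At rose: go left to elm.
      Visit elm.
      At elm: go left to lily.
        Visit lily.
        At lily: no left child.
        At lily: go right to hop.
          hop is a leaf — visit hop.
      At elm: no right child.
    At rose: no right child.
  At sage: go right to tulip.
    Visit tulip.
    At tulip: go left to mint.
      Visit mint.
      At mint: go left to ash.
        Visit ash.
        At ash: no left child.
        At ash: go right to poppy.
          poppy is a leaf — visit poppy.
      At mint: no right child.
    At tulip: no right child.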